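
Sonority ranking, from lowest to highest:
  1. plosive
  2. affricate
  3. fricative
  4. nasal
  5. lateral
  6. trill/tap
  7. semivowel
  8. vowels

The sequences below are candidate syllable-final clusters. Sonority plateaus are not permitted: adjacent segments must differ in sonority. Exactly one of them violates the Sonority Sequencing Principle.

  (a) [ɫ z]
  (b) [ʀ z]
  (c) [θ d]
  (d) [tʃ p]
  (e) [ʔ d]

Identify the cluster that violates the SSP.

e

(a) 5-3 → obeys
(b) 6-3 → obeys
(c) 3-1 → obeys
(d) 2-1 → obeys
(e) 1-1 → violates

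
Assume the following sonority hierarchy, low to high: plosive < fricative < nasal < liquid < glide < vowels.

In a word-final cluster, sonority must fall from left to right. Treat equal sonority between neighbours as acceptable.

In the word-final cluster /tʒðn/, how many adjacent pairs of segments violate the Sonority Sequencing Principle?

2

/t/: plosive = 1.
/ʒ/: fricative = 2.
/ð/: fricative = 2.
/n/: nasal = 3.
/t/→/ʒ/: 1→2 (does not fall) — violation.
/ʒ/→/ð/: 2→2 (plateau, allowed) — ok.
/ð/→/n/: 2→3 (does not fall) — violation.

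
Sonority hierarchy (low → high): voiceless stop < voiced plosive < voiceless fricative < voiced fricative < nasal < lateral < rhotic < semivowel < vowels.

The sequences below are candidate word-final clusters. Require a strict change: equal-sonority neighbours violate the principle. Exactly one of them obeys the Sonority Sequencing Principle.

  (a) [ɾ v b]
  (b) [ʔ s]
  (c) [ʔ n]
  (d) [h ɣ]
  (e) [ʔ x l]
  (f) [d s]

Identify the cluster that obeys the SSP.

(a) [ɾ v b]: profile 7-4-2 — obeys.
(b) [ʔ s]: profile 1-3 — violates.
(c) [ʔ n]: profile 1-5 — violates.
(d) [h ɣ]: profile 3-4 — violates.
(e) [ʔ x l]: profile 1-3-6 — violates.
(f) [d s]: profile 2-3 — violates.

a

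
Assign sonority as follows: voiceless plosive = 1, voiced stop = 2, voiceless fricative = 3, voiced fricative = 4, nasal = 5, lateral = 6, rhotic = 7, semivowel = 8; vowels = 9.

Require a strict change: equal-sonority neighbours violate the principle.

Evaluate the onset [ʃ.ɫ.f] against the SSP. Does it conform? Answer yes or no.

no

/ʃ/ is a voiceless fricative (sonority 3).
/ɫ/ is a lateral (sonority 6).
/f/ is a voiceless fricative (sonority 3).
The profile is 3-6-3. Between /ɫ/ (6) and /f/ (3) sonority does not rise, so the cluster violates the SSP.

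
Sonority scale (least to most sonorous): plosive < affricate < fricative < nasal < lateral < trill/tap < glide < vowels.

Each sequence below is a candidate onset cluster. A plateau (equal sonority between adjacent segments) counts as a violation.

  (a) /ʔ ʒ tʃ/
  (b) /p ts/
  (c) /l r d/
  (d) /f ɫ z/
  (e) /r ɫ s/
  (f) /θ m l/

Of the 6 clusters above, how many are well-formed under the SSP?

2

(a) /ʔ ʒ tʃ/: profile 1-3-2 — violates.
(b) /p ts/: profile 1-2 — obeys.
(c) /l r d/: profile 5-6-1 — violates.
(d) /f ɫ z/: profile 3-5-3 — violates.
(e) /r ɫ s/: profile 6-5-3 — violates.
(f) /θ m l/: profile 3-4-5 — obeys.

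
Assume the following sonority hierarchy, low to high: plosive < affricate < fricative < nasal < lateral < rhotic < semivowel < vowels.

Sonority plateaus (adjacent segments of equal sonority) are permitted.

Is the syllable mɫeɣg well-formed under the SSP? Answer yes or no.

yes

Onset: /m/ is a nasal (sonority 4), /ɫ/ is a lateral (sonority 5); then the nucleus /e/ (sonority 8).
Onset profile 4-5-8 — rises to the nucleus.
Coda: /ɣ/ is a fricative (sonority 3), /g/ is a plosive (sonority 1).
Coda profile 8-3-1 — falls from the nucleus.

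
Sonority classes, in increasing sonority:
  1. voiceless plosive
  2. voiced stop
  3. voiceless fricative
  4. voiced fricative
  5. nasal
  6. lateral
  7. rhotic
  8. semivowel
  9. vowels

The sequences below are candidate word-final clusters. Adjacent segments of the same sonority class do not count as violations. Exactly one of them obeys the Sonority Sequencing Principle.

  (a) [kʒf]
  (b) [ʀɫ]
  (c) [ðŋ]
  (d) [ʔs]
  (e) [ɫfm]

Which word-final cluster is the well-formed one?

(a) sonority 1-4-3: ill-formed.
(b) sonority 7-6: well-formed.
(c) sonority 4-5: ill-formed.
(d) sonority 1-3: ill-formed.
(e) sonority 6-3-5: ill-formed.

b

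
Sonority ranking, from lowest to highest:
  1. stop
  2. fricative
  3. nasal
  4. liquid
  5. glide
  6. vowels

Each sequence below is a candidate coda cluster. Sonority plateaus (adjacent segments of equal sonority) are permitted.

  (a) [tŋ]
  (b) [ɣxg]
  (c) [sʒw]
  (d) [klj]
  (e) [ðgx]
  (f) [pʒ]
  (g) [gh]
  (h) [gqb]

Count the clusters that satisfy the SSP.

2

(a) [tŋ]: profile 1-3 — violates.
(b) [ɣxg]: profile 2-2-1 — obeys.
(c) [sʒw]: profile 2-2-5 — violates.
(d) [klj]: profile 1-4-5 — violates.
(e) [ðgx]: profile 2-1-2 — violates.
(f) [pʒ]: profile 1-2 — violates.
(g) [gh]: profile 1-2 — violates.
(h) [gqb]: profile 1-1-1 — obeys.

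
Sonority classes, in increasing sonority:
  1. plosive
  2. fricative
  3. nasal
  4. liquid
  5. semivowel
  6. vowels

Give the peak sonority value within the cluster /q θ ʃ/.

/q/ — plosive, sonority 1.
/θ/ — fricative, sonority 2.
/ʃ/ — fricative, sonority 2.
The maximum is 2.

2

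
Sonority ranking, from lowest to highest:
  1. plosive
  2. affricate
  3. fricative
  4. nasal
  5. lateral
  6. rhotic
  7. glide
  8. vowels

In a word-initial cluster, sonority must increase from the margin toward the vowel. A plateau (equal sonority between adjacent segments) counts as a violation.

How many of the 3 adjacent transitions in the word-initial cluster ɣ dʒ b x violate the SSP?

/ɣ/: fricative = 3.
/dʒ/: affricate = 2.
/b/: plosive = 1.
/x/: fricative = 3.
/ɣ/→/dʒ/: 3→2 (does not rise) — violation.
/dʒ/→/b/: 2→1 (does not rise) — violation.
/b/→/x/: 1→3 (rises) — ok.

2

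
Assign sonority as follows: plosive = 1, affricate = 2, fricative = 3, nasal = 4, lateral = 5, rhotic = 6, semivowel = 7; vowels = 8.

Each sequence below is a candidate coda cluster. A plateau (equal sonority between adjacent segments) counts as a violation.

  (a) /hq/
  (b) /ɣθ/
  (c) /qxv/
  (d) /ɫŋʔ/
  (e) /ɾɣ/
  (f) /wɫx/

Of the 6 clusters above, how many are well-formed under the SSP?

4

(a) 3-1 → obeys
(b) 3-3 → violates
(c) 1-3-3 → violates
(d) 5-4-1 → obeys
(e) 6-3 → obeys
(f) 7-5-3 → obeys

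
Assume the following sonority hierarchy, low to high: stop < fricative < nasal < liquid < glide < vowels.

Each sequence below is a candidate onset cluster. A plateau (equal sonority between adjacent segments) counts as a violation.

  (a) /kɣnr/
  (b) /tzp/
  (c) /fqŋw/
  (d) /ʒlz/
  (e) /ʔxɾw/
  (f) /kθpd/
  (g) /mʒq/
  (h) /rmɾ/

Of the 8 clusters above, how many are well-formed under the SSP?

2

(a) 1-2-3-4 → obeys
(b) 1-2-1 → violates
(c) 2-1-3-5 → violates
(d) 2-4-2 → violates
(e) 1-2-4-5 → obeys
(f) 1-2-1-1 → violates
(g) 3-2-1 → violates
(h) 4-3-4 → violates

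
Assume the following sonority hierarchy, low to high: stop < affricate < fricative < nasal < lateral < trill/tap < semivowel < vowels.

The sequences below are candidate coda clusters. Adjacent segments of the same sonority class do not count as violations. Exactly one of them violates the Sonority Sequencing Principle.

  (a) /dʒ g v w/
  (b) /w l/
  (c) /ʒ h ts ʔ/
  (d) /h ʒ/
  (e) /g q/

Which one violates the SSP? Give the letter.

(a) /dʒ g v w/: profile 2-1-3-7 — violates.
(b) /w l/: profile 7-5 — obeys.
(c) /ʒ h ts ʔ/: profile 3-3-2-1 — obeys.
(d) /h ʒ/: profile 3-3 — obeys.
(e) /g q/: profile 1-1 — obeys.

a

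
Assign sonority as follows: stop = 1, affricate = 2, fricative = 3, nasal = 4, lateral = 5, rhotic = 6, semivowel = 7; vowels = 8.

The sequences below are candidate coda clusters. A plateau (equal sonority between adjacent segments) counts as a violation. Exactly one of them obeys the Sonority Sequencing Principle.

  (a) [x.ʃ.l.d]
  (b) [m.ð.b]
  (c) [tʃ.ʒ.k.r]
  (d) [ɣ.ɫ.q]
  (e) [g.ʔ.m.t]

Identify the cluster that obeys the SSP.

(a) sonority 3-3-5-1: ill-formed.
(b) sonority 4-3-1: well-formed.
(c) sonority 2-3-1-6: ill-formed.
(d) sonority 3-5-1: ill-formed.
(e) sonority 1-1-4-1: ill-formed.

b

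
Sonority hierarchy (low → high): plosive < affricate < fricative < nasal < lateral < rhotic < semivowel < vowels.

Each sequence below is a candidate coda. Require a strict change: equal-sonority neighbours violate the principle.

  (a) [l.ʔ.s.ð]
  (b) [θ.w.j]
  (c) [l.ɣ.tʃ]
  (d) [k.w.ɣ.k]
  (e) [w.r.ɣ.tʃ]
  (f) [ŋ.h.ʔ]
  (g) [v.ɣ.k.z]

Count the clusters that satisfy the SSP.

(a) [l.ʔ.s.ð]: profile 5-1-3-3 — violates.
(b) [θ.w.j]: profile 3-7-7 — violates.
(c) [l.ɣ.tʃ]: profile 5-3-2 — obeys.
(d) [k.w.ɣ.k]: profile 1-7-3-1 — violates.
(e) [w.r.ɣ.tʃ]: profile 7-6-3-2 — obeys.
(f) [ŋ.h.ʔ]: profile 4-3-1 — obeys.
(g) [v.ɣ.k.z]: profile 3-3-1-3 — violates.

3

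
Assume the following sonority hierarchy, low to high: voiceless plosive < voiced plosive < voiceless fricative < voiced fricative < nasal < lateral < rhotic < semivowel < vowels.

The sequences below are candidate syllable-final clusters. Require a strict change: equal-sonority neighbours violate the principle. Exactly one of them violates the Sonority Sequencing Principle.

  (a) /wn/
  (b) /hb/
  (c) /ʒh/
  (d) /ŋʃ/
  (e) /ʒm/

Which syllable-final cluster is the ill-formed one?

e

(a) sonority 8-5: well-formed.
(b) sonority 3-2: well-formed.
(c) sonority 4-3: well-formed.
(d) sonority 5-3: well-formed.
(e) sonority 4-5: ill-formed.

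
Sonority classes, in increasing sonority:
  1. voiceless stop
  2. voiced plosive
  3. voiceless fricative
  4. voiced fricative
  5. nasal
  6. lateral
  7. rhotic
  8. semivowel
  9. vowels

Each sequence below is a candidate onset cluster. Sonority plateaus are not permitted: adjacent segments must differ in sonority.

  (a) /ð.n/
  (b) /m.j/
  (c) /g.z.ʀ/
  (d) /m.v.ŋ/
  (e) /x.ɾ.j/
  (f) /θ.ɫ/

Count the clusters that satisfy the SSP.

5

(a) sonority 4-5: well-formed.
(b) sonority 5-8: well-formed.
(c) sonority 2-4-7: well-formed.
(d) sonority 5-4-5: ill-formed.
(e) sonority 3-7-8: well-formed.
(f) sonority 3-6: well-formed.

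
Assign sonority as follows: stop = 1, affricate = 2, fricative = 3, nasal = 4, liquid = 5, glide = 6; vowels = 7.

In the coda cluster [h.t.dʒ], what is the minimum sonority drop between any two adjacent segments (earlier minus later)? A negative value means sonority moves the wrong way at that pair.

-1

/h/ — fricative, sonority 3.
/t/ — stop, sonority 1.
/dʒ/ — affricate, sonority 2.
/h/→/t/: change +2.
/t/→/dʒ/: change -1.
Minimum = -1.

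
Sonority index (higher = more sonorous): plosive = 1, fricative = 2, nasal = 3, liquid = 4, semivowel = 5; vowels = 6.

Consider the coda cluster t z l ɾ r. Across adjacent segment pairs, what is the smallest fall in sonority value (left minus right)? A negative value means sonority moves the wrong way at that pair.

/t/ — plosive, sonority 1.
/z/ — fricative, sonority 2.
/l/ — liquid, sonority 4.
/ɾ/ — liquid, sonority 4.
/r/ — liquid, sonority 4.
/t/→/z/: change -1.
/z/→/l/: change -2.
/l/→/ɾ/: change +0.
/ɾ/→/r/: change +0.
Minimum = -2.

-2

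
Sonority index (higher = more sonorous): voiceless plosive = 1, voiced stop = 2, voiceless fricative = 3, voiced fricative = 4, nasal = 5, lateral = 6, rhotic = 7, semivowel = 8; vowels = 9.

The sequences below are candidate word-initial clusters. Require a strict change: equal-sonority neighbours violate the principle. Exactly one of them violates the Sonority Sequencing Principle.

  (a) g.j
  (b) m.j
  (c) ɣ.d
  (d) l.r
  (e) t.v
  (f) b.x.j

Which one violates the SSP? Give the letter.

c

(a) sonority 2-8: well-formed.
(b) sonority 5-8: well-formed.
(c) sonority 4-2: ill-formed.
(d) sonority 6-7: well-formed.
(e) sonority 1-4: well-formed.
(f) sonority 2-3-8: well-formed.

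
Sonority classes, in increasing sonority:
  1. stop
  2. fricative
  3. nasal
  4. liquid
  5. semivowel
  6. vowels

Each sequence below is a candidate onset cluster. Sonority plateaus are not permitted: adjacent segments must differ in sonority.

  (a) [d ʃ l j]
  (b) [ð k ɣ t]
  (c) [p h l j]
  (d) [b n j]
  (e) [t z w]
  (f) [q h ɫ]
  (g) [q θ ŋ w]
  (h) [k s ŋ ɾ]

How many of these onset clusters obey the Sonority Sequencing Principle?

(a) 1-2-4-5 → obeys
(b) 2-1-2-1 → violates
(c) 1-2-4-5 → obeys
(d) 1-3-5 → obeys
(e) 1-2-5 → obeys
(f) 1-2-4 → obeys
(g) 1-2-3-5 → obeys
(h) 1-2-3-4 → obeys

7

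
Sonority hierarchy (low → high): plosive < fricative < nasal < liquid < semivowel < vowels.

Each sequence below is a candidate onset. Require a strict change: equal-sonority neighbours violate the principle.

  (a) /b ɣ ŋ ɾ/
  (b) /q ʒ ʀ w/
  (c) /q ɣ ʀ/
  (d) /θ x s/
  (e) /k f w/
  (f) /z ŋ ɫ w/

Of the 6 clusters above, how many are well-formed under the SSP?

5

(a) sonority 1-2-3-4: well-formed.
(b) sonority 1-2-4-5: well-formed.
(c) sonority 1-2-4: well-formed.
(d) sonority 2-2-2: ill-formed.
(e) sonority 1-2-5: well-formed.
(f) sonority 2-3-4-5: well-formed.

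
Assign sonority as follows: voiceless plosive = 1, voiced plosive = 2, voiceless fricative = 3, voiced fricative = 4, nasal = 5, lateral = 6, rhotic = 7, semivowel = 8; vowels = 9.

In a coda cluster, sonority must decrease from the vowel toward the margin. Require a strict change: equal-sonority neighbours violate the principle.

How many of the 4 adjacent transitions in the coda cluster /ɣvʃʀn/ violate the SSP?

/ɣ/ is a voiced fricative (sonority 4).
/v/ is a voiced fricative (sonority 4).
/ʃ/ is a voiceless fricative (sonority 3).
/ʀ/ is a rhotic (sonority 7).
/n/ is a nasal (sonority 5).
/ɣ/→/v/: 4→4 (plateau) — violation.
/v/→/ʃ/: 4→3 (falls) — ok.
/ʃ/→/ʀ/: 3→7 (does not fall) — violation.
/ʀ/→/n/: 7→5 (falls) — ok.

2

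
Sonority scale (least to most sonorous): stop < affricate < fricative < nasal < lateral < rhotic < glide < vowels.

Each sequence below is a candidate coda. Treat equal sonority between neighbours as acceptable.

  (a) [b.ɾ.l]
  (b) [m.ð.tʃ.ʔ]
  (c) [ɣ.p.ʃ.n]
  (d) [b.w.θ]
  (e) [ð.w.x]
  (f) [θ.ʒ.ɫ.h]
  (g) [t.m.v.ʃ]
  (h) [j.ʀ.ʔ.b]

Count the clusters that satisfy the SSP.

2

(a) sonority 1-6-5: ill-formed.
(b) sonority 4-3-2-1: well-formed.
(c) sonority 3-1-3-4: ill-formed.
(d) sonority 1-7-3: ill-formed.
(e) sonority 3-7-3: ill-formed.
(f) sonority 3-3-5-3: ill-formed.
(g) sonority 1-4-3-3: ill-formed.
(h) sonority 7-6-1-1: well-formed.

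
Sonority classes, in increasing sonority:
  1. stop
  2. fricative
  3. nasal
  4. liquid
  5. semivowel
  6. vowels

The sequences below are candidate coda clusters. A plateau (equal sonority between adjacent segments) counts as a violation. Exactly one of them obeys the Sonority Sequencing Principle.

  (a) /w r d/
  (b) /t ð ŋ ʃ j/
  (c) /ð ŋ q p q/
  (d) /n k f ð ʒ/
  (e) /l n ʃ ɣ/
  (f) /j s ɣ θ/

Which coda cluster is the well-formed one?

(a) 5-4-1 → obeys
(b) 1-2-3-2-5 → violates
(c) 2-3-1-1-1 → violates
(d) 3-1-2-2-2 → violates
(e) 4-3-2-2 → violates
(f) 5-2-2-2 → violates

a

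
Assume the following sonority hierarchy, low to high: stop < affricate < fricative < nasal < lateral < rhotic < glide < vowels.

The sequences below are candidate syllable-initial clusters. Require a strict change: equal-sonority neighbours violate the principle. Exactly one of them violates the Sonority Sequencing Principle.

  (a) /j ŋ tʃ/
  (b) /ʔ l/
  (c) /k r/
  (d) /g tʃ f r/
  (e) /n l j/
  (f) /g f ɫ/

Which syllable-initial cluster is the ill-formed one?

a

(a) 7-4-2 → violates
(b) 1-5 → obeys
(c) 1-6 → obeys
(d) 1-2-3-6 → obeys
(e) 4-5-7 → obeys
(f) 1-3-5 → obeys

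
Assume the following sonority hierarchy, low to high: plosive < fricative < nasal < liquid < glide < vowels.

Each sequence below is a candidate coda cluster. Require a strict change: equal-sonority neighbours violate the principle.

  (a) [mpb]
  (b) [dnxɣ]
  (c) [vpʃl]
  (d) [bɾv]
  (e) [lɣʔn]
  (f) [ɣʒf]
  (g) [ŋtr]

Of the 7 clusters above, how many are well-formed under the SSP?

0

(a) sonority 3-1-1: ill-formed.
(b) sonority 1-3-2-2: ill-formed.
(c) sonority 2-1-2-4: ill-formed.
(d) sonority 1-4-2: ill-formed.
(e) sonority 4-2-1-3: ill-formed.
(f) sonority 2-2-2: ill-formed.
(g) sonority 3-1-4: ill-formed.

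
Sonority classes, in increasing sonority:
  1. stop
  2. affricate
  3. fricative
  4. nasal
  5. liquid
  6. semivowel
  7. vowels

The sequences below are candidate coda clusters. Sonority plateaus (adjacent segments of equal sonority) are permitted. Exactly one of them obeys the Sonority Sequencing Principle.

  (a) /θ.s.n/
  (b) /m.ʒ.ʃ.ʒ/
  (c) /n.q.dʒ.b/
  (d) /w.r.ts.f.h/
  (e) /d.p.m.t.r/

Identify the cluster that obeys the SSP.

b

(a) /θ.s.n/: profile 3-3-4 — violates.
(b) /m.ʒ.ʃ.ʒ/: profile 4-3-3-3 — obeys.
(c) /n.q.dʒ.b/: profile 4-1-2-1 — violates.
(d) /w.r.ts.f.h/: profile 6-5-2-3-3 — violates.
(e) /d.p.m.t.r/: profile 1-1-4-1-5 — violates.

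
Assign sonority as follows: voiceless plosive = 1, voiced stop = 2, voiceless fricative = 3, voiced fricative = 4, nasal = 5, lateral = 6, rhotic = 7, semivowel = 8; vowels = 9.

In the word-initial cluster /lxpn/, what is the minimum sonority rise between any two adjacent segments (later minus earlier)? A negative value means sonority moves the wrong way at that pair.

-3

/l/ is a lateral (sonority 6).
/x/ is a voiceless fricative (sonority 3).
/p/ is a voiceless plosive (sonority 1).
/n/ is a nasal (sonority 5).
/l/→/x/: change -3.
/x/→/p/: change -2.
/p/→/n/: change +4.
Minimum = -3.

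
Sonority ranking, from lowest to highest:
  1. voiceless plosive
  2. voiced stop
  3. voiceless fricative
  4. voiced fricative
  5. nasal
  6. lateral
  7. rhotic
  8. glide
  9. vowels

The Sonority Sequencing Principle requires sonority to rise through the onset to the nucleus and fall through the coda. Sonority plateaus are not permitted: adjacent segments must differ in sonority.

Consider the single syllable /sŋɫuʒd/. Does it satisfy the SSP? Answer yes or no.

yes

Onset: /s/ is a voiceless fricative (sonority 3), /ŋ/ is a nasal (sonority 5), /ɫ/ is a lateral (sonority 6); then the nucleus /u/ (sonority 9).
Onset profile 3-5-6-9 — rises to the nucleus.
Coda: /ʒ/ is a voiced fricative (sonority 4), /d/ is a voiced stop (sonority 2).
Coda profile 9-4-2 — falls from the nucleus.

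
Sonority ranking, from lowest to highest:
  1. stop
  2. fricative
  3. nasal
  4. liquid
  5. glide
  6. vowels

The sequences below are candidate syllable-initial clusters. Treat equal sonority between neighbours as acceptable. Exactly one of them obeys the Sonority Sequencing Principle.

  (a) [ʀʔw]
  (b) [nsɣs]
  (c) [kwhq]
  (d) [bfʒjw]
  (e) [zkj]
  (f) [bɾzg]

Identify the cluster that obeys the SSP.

(a) sonority 4-1-5: ill-formed.
(b) sonority 3-2-2-2: ill-formed.
(c) sonority 1-5-2-1: ill-formed.
(d) sonority 1-2-2-5-5: well-formed.
(e) sonority 2-1-5: ill-formed.
(f) sonority 1-4-2-1: ill-formed.

d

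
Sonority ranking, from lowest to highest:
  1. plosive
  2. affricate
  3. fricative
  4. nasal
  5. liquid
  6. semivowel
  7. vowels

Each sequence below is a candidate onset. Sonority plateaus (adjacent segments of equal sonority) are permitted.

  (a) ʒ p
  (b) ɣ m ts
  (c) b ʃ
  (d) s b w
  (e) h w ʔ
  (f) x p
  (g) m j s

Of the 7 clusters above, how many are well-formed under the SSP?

1

(a) 3-1 → violates
(b) 3-4-2 → violates
(c) 1-3 → obeys
(d) 3-1-6 → violates
(e) 3-6-1 → violates
(f) 3-1 → violates
(g) 4-6-3 → violates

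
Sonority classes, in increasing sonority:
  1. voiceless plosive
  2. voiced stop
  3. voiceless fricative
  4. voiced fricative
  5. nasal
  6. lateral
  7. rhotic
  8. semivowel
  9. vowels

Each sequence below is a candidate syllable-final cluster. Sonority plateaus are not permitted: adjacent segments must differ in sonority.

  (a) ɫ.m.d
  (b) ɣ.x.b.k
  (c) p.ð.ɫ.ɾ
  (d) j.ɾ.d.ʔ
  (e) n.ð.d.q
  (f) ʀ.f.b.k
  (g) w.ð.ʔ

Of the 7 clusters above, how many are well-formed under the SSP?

(a) sonority 6-5-2: well-formed.
(b) sonority 4-3-2-1: well-formed.
(c) sonority 1-4-6-7: ill-formed.
(d) sonority 8-7-2-1: well-formed.
(e) sonority 5-4-2-1: well-formed.
(f) sonority 7-3-2-1: well-formed.
(g) sonority 8-4-1: well-formed.

6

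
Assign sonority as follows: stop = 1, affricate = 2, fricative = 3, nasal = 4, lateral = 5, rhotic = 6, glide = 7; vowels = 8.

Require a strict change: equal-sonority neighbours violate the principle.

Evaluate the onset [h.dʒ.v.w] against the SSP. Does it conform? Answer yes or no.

no

/h/ is a fricative (sonority 3).
/dʒ/ is an affricate (sonority 2).
/v/ is a fricative (sonority 3).
/w/ is a glide (sonority 7).
The profile is 3-2-3-7. Between /h/ (3) and /dʒ/ (2) sonority does not rise, so the cluster violates the SSP.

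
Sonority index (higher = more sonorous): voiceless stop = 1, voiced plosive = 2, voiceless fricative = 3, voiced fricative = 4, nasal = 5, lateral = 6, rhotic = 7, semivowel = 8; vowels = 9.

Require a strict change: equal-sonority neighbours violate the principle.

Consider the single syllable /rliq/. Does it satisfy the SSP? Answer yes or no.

no

Onset: /r/ is a rhotic (sonority 7), /l/ is a lateral (sonority 6); then the nucleus /i/ (sonority 9).
Onset profile 7-6-9 — does not strictly rise throughout.
Coda: /q/ is a voiceless stop (sonority 1).
Coda profile 9-1 — falls from the nucleus.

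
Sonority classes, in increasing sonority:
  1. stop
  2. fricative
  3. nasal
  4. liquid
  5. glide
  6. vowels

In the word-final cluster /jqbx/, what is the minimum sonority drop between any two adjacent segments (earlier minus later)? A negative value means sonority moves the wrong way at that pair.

/j/ is a glide (sonority 5).
/q/ is a stop (sonority 1).
/b/ is a stop (sonority 1).
/x/ is a fricative (sonority 2).
/j/→/q/: change +4.
/q/→/b/: change +0.
/b/→/x/: change -1.
Minimum = -1.

-1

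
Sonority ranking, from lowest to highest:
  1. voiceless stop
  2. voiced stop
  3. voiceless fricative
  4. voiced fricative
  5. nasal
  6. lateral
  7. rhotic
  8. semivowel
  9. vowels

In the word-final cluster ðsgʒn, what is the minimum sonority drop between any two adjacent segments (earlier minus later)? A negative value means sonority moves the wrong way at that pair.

/ð/ is a voiced fricative (sonority 4).
/s/ is a voiceless fricative (sonority 3).
/g/ is a voiced stop (sonority 2).
/ʒ/ is a voiced fricative (sonority 4).
/n/ is a nasal (sonority 5).
/ð/→/s/: change +1.
/s/→/g/: change +1.
/g/→/ʒ/: change -2.
/ʒ/→/n/: change -1.
Minimum = -2.

-2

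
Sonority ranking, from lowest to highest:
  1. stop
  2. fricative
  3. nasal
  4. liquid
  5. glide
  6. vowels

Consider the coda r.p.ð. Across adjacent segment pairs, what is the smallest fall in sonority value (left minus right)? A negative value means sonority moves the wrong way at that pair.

-1

/r/ — liquid, sonority 4.
/p/ — stop, sonority 1.
/ð/ — fricative, sonority 2.
/r/→/p/: change +3.
/p/→/ð/: change -1.
Minimum = -1.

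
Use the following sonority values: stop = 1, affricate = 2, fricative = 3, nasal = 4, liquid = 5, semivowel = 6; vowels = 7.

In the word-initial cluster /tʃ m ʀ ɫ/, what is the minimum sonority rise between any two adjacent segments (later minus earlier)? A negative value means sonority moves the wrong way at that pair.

0

/tʃ/ is an affricate (sonority 2).
/m/ is a nasal (sonority 4).
/ʀ/ is a liquid (sonority 5).
/ɫ/ is a liquid (sonority 5).
/tʃ/→/m/: change +2.
/m/→/ʀ/: change +1.
/ʀ/→/ɫ/: change +0.
Minimum = 0.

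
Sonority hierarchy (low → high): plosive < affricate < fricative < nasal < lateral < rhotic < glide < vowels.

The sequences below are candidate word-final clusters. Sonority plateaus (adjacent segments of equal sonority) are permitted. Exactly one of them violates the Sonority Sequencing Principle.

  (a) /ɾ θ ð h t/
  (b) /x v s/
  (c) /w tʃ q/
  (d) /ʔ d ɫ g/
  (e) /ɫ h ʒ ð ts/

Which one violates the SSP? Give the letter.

(a) /ɾ θ ð h t/: profile 6-3-3-3-1 — obeys.
(b) /x v s/: profile 3-3-3 — obeys.
(c) /w tʃ q/: profile 7-2-1 — obeys.
(d) /ʔ d ɫ g/: profile 1-1-5-1 — violates.
(e) /ɫ h ʒ ð ts/: profile 5-3-3-3-2 — obeys.

d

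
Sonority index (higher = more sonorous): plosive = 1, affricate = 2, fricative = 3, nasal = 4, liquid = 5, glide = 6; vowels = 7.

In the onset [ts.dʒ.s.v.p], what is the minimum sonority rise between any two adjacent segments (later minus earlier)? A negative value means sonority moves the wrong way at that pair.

/ts/: affricate = 2.
/dʒ/: affricate = 2.
/s/: fricative = 3.
/v/: fricative = 3.
/p/: plosive = 1.
/ts/→/dʒ/: change +0.
/dʒ/→/s/: change +1.
/s/→/v/: change +0.
/v/→/p/: change -2.
Minimum = -2.

-2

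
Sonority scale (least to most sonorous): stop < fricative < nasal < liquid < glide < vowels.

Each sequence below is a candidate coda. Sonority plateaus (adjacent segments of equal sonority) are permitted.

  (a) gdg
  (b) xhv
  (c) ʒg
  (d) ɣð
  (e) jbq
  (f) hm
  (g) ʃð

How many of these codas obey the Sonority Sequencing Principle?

(a) gdg: profile 1-1-1 — obeys.
(b) xhv: profile 2-2-2 — obeys.
(c) ʒg: profile 2-1 — obeys.
(d) ɣð: profile 2-2 — obeys.
(e) jbq: profile 5-1-1 — obeys.
(f) hm: profile 2-3 — violates.
(g) ʃð: profile 2-2 — obeys.

6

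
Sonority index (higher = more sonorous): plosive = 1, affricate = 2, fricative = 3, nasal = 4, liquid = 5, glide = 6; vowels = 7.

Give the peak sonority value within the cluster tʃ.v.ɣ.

/tʃ/: affricate = 2.
/v/: fricative = 3.
/ɣ/: fricative = 3.
The maximum is 3.

3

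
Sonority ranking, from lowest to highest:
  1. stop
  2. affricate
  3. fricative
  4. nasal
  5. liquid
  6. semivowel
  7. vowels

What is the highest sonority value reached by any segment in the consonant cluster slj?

6

/s/ — fricative, sonority 3.
/l/ — liquid, sonority 5.
/j/ — semivowel, sonority 6.
The maximum is 6.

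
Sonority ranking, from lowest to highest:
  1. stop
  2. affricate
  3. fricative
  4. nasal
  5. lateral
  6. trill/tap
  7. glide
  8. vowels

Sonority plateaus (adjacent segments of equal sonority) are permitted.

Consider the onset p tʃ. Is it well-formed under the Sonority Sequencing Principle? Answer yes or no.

yes

/p/: stop = 1.
/tʃ/: affricate = 2.
The profile 1-2 strictly rises, so the onset satisfies the SSP.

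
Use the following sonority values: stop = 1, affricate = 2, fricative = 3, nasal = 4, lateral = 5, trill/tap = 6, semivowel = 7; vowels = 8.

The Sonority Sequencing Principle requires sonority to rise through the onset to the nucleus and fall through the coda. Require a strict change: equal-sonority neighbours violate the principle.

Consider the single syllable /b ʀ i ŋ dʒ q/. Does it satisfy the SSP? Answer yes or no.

yes

Onset: /b/ is a stop (sonority 1), /ʀ/ is a trill/tap (sonority 6); then the nucleus /i/ (sonority 8).
Onset profile 1-6-8 — rises to the nucleus.
Coda: /ŋ/ is a nasal (sonority 4), /dʒ/ is an affricate (sonority 2), /q/ is a stop (sonority 1).
Coda profile 8-4-2-1 — falls from the nucleus.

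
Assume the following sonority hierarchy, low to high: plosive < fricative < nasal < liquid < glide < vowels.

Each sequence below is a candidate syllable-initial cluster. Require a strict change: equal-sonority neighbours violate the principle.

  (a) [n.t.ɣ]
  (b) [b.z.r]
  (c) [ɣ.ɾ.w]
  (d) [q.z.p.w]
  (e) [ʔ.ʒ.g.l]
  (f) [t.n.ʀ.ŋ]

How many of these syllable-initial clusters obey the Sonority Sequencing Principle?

(a) sonority 3-1-2: ill-formed.
(b) sonority 1-2-4: well-formed.
(c) sonority 2-4-5: well-formed.
(d) sonority 1-2-1-5: ill-formed.
(e) sonority 1-2-1-4: ill-formed.
(f) sonority 1-3-4-3: ill-formed.

2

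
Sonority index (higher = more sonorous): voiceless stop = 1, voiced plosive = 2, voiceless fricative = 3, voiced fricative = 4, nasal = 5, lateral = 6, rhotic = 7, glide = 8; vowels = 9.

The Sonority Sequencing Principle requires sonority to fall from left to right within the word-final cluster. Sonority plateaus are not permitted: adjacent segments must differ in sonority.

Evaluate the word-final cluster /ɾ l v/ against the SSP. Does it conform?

/ɾ/: rhotic = 7.
/l/: lateral = 6.
/v/: voiced fricative = 4.
The profile 7-6-4 strictly falls, so the word-final cluster satisfies the SSP.

yes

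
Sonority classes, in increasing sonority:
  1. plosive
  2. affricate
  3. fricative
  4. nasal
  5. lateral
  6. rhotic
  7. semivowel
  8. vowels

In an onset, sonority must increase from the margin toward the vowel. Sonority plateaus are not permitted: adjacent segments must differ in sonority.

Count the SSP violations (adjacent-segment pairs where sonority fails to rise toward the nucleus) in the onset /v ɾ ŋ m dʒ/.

/v/ — fricative, sonority 3.
/ɾ/ — rhotic, sonority 6.
/ŋ/ — nasal, sonority 4.
/m/ — nasal, sonority 4.
/dʒ/ — affricate, sonority 2.
/v/→/ɾ/: 3→6 (rises) — ok.
/ɾ/→/ŋ/: 6→4 (does not rise) — violation.
/ŋ/→/m/: 4→4 (plateau) — violation.
/m/→/dʒ/: 4→2 (does not rise) — violation.

3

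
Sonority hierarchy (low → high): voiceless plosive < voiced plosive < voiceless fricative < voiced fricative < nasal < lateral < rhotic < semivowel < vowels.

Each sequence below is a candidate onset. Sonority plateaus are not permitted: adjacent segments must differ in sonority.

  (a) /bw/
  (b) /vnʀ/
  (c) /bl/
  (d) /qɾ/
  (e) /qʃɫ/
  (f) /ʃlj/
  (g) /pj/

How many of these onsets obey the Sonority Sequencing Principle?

7

(a) 2-8 → obeys
(b) 4-5-7 → obeys
(c) 2-6 → obeys
(d) 1-7 → obeys
(e) 1-3-6 → obeys
(f) 3-6-8 → obeys
(g) 1-8 → obeys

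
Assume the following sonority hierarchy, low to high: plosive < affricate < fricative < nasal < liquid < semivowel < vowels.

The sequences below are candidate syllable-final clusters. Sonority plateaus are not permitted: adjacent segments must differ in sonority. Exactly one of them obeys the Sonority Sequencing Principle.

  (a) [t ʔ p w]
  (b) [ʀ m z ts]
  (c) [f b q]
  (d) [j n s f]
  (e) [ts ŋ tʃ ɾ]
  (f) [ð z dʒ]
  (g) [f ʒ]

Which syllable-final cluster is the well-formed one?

(a) sonority 1-1-1-6: ill-formed.
(b) sonority 5-4-3-2: well-formed.
(c) sonority 3-1-1: ill-formed.
(d) sonority 6-4-3-3: ill-formed.
(e) sonority 2-4-2-5: ill-formed.
(f) sonority 3-3-2: ill-formed.
(g) sonority 3-3: ill-formed.

b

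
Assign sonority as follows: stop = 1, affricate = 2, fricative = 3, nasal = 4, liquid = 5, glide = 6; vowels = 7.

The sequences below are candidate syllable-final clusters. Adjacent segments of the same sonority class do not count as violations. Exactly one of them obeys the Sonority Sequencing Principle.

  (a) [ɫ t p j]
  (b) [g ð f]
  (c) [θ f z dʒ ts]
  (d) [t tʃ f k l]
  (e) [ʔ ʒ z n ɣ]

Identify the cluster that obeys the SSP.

c

(a) [ɫ t p j]: profile 5-1-1-6 — violates.
(b) [g ð f]: profile 1-3-3 — violates.
(c) [θ f z dʒ ts]: profile 3-3-3-2-2 — obeys.
(d) [t tʃ f k l]: profile 1-2-3-1-5 — violates.
(e) [ʔ ʒ z n ɣ]: profile 1-3-3-4-3 — violates.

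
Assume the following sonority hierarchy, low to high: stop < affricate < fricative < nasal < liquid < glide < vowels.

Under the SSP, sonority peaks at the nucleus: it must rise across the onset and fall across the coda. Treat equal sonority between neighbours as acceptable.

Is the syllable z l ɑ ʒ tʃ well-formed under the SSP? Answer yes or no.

Onset: /z/ is a fricative (sonority 3), /l/ is a liquid (sonority 5); then the nucleus /ɑ/ (sonority 7).
Onset profile 3-5-7 — rises to the nucleus.
Coda: /ʒ/ is a fricative (sonority 3), /tʃ/ is an affricate (sonority 2).
Coda profile 7-3-2 — falls from the nucleus.

yes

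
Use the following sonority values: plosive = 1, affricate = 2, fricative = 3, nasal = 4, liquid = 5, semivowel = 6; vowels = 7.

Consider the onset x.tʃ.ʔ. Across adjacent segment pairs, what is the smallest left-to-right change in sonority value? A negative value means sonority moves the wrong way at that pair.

/x/: fricative = 3.
/tʃ/: affricate = 2.
/ʔ/: plosive = 1.
/x/→/tʃ/: change -1.
/tʃ/→/ʔ/: change -1.
Minimum = -1.

-1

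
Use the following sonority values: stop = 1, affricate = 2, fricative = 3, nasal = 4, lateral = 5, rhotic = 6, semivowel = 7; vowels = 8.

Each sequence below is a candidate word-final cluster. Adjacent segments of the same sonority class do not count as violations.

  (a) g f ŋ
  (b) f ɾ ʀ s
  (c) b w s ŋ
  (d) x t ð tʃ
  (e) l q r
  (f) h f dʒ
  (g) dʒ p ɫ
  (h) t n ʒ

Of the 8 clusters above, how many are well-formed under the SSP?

1

(a) g f ŋ: profile 1-3-4 — violates.
(b) f ɾ ʀ s: profile 3-6-6-3 — violates.
(c) b w s ŋ: profile 1-7-3-4 — violates.
(d) x t ð tʃ: profile 3-1-3-2 — violates.
(e) l q r: profile 5-1-6 — violates.
(f) h f dʒ: profile 3-3-2 — obeys.
(g) dʒ p ɫ: profile 2-1-5 — violates.
(h) t n ʒ: profile 1-4-3 — violates.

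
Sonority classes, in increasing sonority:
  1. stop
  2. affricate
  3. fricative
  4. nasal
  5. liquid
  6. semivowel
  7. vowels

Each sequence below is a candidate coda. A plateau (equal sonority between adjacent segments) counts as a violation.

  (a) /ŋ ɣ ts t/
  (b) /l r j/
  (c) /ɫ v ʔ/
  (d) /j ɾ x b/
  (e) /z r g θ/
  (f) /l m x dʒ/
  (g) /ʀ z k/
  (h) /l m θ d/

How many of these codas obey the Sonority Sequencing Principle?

(a) sonority 4-3-2-1: well-formed.
(b) sonority 5-5-6: ill-formed.
(c) sonority 5-3-1: well-formed.
(d) sonority 6-5-3-1: well-formed.
(e) sonority 3-5-1-3: ill-formed.
(f) sonority 5-4-3-2: well-formed.
(g) sonority 5-3-1: well-formed.
(h) sonority 5-4-3-1: well-formed.

6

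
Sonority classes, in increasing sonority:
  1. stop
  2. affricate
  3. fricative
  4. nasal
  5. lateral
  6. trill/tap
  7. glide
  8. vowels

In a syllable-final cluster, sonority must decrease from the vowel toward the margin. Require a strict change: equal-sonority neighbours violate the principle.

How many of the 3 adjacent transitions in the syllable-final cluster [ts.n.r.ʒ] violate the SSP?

2

/ts/: affricate = 2.
/n/: nasal = 4.
/r/: trill/tap = 6.
/ʒ/: fricative = 3.
/ts/→/n/: 2→4 (does not fall) — violation.
/n/→/r/: 4→6 (does not fall) — violation.
/r/→/ʒ/: 6→3 (falls) — ok.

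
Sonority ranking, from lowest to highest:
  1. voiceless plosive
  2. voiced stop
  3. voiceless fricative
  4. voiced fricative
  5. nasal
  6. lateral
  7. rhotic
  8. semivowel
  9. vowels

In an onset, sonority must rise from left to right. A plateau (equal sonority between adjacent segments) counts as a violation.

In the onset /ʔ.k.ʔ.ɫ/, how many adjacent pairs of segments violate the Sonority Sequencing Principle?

/ʔ/: voiceless plosive = 1.
/k/: voiceless plosive = 1.
/ʔ/: voiceless plosive = 1.
/ɫ/: lateral = 6.
/ʔ/→/k/: 1→1 (plateau) — violation.
/k/→/ʔ/: 1→1 (plateau) — violation.
/ʔ/→/ɫ/: 1→6 (rises) — ok.

2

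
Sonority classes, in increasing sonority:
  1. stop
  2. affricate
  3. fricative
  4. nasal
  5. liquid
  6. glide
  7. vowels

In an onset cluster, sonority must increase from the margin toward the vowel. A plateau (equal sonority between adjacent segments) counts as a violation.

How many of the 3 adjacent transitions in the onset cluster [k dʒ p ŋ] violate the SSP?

1

/k/ is a stop (sonority 1).
/dʒ/ is an affricate (sonority 2).
/p/ is a stop (sonority 1).
/ŋ/ is a nasal (sonority 4).
/k/→/dʒ/: 1→2 (rises) — ok.
/dʒ/→/p/: 2→1 (does not rise) — violation.
/p/→/ŋ/: 1→4 (rises) — ok.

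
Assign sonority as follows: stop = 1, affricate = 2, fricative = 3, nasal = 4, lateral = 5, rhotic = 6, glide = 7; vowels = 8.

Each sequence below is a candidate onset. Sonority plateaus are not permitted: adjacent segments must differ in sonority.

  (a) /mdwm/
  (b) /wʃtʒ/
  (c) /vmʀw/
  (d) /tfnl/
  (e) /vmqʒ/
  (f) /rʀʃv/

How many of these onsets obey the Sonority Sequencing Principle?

(a) sonority 4-1-7-4: ill-formed.
(b) sonority 7-3-1-3: ill-formed.
(c) sonority 3-4-6-7: well-formed.
(d) sonority 1-3-4-5: well-formed.
(e) sonority 3-4-1-3: ill-formed.
(f) sonority 6-6-3-3: ill-formed.

2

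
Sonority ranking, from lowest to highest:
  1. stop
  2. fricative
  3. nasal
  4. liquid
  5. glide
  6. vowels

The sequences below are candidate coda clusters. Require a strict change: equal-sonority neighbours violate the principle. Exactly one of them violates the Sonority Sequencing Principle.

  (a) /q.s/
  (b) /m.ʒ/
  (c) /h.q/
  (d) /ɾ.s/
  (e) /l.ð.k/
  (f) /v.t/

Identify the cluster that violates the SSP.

a

(a) /q.s/: profile 1-2 — violates.
(b) /m.ʒ/: profile 3-2 — obeys.
(c) /h.q/: profile 2-1 — obeys.
(d) /ɾ.s/: profile 4-2 — obeys.
(e) /l.ð.k/: profile 4-2-1 — obeys.
(f) /v.t/: profile 2-1 — obeys.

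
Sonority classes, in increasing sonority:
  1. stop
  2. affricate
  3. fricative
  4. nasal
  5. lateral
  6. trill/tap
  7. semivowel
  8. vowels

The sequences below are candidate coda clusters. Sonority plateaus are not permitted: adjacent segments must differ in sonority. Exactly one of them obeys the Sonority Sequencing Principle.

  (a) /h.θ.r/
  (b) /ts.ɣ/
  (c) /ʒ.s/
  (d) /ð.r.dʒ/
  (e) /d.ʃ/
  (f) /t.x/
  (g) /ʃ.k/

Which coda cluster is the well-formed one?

g

(a) sonority 3-3-6: ill-formed.
(b) sonority 2-3: ill-formed.
(c) sonority 3-3: ill-formed.
(d) sonority 3-6-2: ill-formed.
(e) sonority 1-3: ill-formed.
(f) sonority 1-3: ill-formed.
(g) sonority 3-1: well-formed.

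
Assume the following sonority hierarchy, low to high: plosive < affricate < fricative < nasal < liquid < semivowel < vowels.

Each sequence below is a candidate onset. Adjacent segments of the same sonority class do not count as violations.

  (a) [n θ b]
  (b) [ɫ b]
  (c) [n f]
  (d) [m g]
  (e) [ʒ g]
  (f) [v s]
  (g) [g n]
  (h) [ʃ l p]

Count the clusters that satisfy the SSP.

2

(a) sonority 4-3-1: ill-formed.
(b) sonority 5-1: ill-formed.
(c) sonority 4-3: ill-formed.
(d) sonority 4-1: ill-formed.
(e) sonority 3-1: ill-formed.
(f) sonority 3-3: well-formed.
(g) sonority 1-4: well-formed.
(h) sonority 3-5-1: ill-formed.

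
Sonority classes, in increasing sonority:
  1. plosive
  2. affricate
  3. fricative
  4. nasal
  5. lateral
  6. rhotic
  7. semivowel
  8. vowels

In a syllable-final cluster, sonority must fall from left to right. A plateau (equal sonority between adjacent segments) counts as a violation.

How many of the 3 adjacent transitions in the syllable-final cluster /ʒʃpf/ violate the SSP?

2

/ʒ/ is a fricative (sonority 3).
/ʃ/ is a fricative (sonority 3).
/p/ is a plosive (sonority 1).
/f/ is a fricative (sonority 3).
/ʒ/→/ʃ/: 3→3 (plateau) — violation.
/ʃ/→/p/: 3→1 (falls) — ok.
/p/→/f/: 1→3 (does not fall) — violation.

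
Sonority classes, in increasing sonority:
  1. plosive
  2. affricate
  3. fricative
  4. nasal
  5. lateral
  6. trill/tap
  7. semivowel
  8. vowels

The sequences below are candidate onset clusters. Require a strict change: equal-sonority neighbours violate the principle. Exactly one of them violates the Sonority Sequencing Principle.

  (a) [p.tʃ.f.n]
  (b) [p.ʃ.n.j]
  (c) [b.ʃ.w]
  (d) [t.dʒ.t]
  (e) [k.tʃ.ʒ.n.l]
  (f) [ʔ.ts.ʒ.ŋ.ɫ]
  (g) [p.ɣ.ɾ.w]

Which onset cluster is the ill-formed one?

d

(a) [p.tʃ.f.n]: profile 1-2-3-4 — obeys.
(b) [p.ʃ.n.j]: profile 1-3-4-7 — obeys.
(c) [b.ʃ.w]: profile 1-3-7 — obeys.
(d) [t.dʒ.t]: profile 1-2-1 — violates.
(e) [k.tʃ.ʒ.n.l]: profile 1-2-3-4-5 — obeys.
(f) [ʔ.ts.ʒ.ŋ.ɫ]: profile 1-2-3-4-5 — obeys.
(g) [p.ɣ.ɾ.w]: profile 1-3-6-7 — obeys.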